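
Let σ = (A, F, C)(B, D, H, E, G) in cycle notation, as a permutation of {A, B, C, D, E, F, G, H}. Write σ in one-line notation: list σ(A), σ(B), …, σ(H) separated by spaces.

F D A H G C B E

Reading each image from the cycles: A→F, B→D, C→A, D→H, E→G, F→C, G→B, H→E.
So the one-line form is F D A H G C B E.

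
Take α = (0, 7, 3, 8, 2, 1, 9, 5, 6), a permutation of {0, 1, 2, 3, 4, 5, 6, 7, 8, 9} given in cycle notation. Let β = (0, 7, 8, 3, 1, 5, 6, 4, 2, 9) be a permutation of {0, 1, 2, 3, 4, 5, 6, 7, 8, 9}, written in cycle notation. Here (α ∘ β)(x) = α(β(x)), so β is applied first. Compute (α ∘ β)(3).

β(3) = 1, then α(1) = 9; composing gives (α ∘ β)(3) = 9.

9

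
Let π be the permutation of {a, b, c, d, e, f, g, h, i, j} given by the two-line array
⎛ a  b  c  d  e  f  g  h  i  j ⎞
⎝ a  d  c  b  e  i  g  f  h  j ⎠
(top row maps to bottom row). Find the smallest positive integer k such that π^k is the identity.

The disjoint-cycle form of π has cycle lengths 3, 2, 1, 1, 1, 1, 1.
The order is lcm(3, 2) = 6.

6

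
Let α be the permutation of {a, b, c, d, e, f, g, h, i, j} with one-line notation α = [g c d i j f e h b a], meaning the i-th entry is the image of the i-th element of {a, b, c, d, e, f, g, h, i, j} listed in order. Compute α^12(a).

Tracing a → g → … returns to a after 4 steps, so a lies in a 4-cycle (a g e j).
On a 4-cycle, α^4 is the identity, so α^12 = α^0 there (12 ≡ 0 mod 4).
So α^12(a) = a.

a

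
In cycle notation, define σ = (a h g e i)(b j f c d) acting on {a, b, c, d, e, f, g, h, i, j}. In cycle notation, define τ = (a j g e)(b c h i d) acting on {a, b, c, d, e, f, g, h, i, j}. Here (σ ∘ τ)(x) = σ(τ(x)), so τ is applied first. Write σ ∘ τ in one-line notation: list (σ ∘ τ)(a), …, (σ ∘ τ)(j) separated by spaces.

For each element, apply τ then σ: a → j → f; b → c → d; c → h → g; d → b → j; e → a → h; f → f → c; g → e → i; h → i → a; i → d → b; j → g → e.
Collecting the images, σ ∘ τ = [f d g j h c i a b e].

f d g j h c i a b e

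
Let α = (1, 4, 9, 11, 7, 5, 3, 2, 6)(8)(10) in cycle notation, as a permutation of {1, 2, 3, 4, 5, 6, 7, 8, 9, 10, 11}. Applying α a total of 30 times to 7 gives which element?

7 lies in the 9-cycle (1, 4, 9, 11, 7, 5, 3, 2, 6).
Since the cycle has length 9, α^30 acts on it the same as α^3 (30 mod 9 = 3).
Advancing 3 steps from 7: 7 → 5 → 3 → 2.

2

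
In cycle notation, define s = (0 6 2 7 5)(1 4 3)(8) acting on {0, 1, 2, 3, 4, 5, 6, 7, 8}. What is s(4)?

3

In the cycle (1 4 3), 4 is followed by 3, so s(4) = 3.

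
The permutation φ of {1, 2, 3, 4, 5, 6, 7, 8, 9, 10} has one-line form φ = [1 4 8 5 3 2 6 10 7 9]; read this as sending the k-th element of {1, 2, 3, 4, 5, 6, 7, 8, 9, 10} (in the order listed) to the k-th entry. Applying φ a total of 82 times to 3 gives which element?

8

Tracing 3 → 8 → … returns to 3 after 9 steps, so 3 lies in a 9-cycle (2, 4, 5, 3, 8, 10, 9, 7, 6).
Since the cycle has length 9, φ^82 acts on it the same as φ^1 (82 mod 9 = 1).
Advancing 1 step from 3: 3 → 8.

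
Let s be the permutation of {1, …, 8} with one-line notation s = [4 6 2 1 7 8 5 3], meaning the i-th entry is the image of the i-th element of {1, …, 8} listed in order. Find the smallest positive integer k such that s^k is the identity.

The disjoint-cycle form of s has cycle lengths 4, 2, 2.
The order of s is the least common multiple of its cycle lengths: lcm(4, 2, 2) = 4.

4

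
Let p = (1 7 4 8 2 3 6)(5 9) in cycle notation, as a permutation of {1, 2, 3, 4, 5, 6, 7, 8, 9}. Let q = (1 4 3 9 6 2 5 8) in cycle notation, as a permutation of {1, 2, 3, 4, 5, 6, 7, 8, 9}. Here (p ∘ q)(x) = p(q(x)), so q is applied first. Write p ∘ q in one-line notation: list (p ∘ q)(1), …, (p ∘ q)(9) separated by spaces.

For each element, apply q then p: 1 → 4 → 8; 2 → 5 → 9; 3 → 9 → 5; 4 → 3 → 6; 5 → 8 → 2; 6 → 2 → 3; 7 → 7 → 4; 8 → 1 → 7; 9 → 6 → 1.
So p ∘ q in one-line form is 8 9 5 6 2 3 4 7 1.

8 9 5 6 2 3 4 7 1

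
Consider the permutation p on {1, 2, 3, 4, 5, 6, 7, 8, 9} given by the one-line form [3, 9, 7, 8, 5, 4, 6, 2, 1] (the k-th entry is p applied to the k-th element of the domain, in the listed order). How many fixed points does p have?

1

The fixed points (elements with p(x) = x) are {5}, so there is 1.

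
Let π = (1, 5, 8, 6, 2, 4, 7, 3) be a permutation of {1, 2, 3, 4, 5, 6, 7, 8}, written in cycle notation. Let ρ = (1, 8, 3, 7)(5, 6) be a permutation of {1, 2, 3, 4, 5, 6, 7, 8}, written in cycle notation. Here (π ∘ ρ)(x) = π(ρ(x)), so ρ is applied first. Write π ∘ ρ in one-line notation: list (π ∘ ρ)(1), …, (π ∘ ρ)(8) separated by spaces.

6 4 3 7 2 8 5 1

(π ∘ ρ)(x) = π(ρ(x)). Computing each image: π(ρ(1)) = π(8) = 6, π(ρ(2)) = π(2) = 4, π(ρ(3)) = π(7) = 3, π(ρ(4)) = π(4) = 7, π(ρ(5)) = π(6) = 2, π(ρ(6)) = π(5) = 8, π(ρ(7)) = π(1) = 5, π(ρ(8)) = π(3) = 1.
Hence π ∘ ρ = [6 4 3 7 2 8 5 1].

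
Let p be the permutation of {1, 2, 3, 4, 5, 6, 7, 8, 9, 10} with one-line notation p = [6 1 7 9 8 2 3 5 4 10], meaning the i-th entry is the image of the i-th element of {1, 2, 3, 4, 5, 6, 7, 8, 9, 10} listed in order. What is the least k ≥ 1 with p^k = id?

The disjoint-cycle form of p has cycle lengths 3, 2, 2, 2, 1.
The order is lcm(3, 2, 2, 2) = 6.

6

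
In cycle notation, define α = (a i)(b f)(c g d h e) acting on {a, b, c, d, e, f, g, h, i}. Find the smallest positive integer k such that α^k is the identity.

10

The disjoint cycles have lengths 5, 2, 2.
The order is lcm(5, 2, 2) = 10.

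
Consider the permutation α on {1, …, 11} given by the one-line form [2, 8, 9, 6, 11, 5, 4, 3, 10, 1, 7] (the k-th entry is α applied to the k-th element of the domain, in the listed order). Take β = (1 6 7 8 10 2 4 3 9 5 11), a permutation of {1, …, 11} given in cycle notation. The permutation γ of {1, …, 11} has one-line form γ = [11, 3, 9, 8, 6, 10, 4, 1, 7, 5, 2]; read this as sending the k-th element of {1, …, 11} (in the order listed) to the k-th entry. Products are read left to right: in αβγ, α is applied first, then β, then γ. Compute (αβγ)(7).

9

(αβγ)(7) = γ(β(α(7))). α(7) = 4, then β(4) = 3, then γ(3) = 9, so the result is 9.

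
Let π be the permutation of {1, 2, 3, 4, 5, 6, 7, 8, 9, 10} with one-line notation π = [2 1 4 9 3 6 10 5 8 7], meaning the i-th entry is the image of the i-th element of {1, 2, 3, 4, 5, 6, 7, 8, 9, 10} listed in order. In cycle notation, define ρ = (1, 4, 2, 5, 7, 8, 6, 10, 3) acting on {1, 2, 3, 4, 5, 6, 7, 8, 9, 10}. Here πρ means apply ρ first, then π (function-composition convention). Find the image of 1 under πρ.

9

ρ(1) = 4, then π(4) = 9; composing gives (πρ)(1) = 9.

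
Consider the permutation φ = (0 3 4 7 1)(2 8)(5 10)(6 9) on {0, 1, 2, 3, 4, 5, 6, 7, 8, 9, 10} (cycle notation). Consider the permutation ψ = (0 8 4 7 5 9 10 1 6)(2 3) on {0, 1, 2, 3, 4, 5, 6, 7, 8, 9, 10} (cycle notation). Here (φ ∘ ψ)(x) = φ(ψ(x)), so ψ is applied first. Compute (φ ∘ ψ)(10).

0

First apply ψ: ψ(10) = 1, then φ(1) = 0. Thus (φ ∘ ψ)(10) = 0.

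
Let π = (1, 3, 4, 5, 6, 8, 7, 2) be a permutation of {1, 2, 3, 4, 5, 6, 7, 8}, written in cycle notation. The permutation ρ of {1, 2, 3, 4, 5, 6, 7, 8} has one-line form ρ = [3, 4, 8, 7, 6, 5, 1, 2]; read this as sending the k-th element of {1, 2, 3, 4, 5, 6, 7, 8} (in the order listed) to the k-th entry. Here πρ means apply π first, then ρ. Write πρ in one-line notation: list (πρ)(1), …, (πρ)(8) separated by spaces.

8 3 7 6 5 2 4 1

(πρ)(x) = ρ(π(x)). Computing each image: ρ(π(1)) = ρ(3) = 8, ρ(π(2)) = ρ(1) = 3, ρ(π(3)) = ρ(4) = 7, ρ(π(4)) = ρ(5) = 6, ρ(π(5)) = ρ(6) = 5, ρ(π(6)) = ρ(8) = 2, ρ(π(7)) = ρ(2) = 4, ρ(π(8)) = ρ(7) = 1.
Hence πρ = [8 3 7 6 5 2 4 1].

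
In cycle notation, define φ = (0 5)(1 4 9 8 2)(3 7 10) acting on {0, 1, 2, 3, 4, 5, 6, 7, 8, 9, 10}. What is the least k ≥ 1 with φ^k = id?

The disjoint cycles have lengths 5, 3, 2, 1.
Since disjoint cycles commute, ord(φ) = lcm(5, 3, 2) = 30.

30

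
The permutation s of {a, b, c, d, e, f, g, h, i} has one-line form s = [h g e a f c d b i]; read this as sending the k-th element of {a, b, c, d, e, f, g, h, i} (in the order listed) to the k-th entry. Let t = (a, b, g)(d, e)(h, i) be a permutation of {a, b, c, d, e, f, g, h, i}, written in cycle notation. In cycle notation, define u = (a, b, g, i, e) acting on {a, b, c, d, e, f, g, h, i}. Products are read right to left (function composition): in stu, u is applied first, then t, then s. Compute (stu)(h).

Apply the permutations in order: u(h) = h, then t(h) = i, then s(i) = i. So (stu)(h) = i.

i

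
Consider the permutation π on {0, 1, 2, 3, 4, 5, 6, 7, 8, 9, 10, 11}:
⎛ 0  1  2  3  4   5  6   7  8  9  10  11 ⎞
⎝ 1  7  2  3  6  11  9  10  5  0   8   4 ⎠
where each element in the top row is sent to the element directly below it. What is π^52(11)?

6

Tracing 11 → 4 → … returns to 11 after 10 steps, so 11 lies in a 10-cycle (0, 1, 7, 10, 8, 5, 11, 4, 6, 9).
Powers repeat with period 10 on this cycle, and 52 mod 10 = 2, so π^52(11) = π^2(11).
Stepping 2 places around the cycle: 11 → 4 → 6.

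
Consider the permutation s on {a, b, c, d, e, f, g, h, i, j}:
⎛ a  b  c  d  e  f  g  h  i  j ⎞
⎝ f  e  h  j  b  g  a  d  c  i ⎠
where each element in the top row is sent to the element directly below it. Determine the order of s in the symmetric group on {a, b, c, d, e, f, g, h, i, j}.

Decomposing into disjoint cycles gives cycle lengths 5, 3, 2.
The order of s is the least common multiple of its cycle lengths: lcm(5, 3, 2) = 30.

30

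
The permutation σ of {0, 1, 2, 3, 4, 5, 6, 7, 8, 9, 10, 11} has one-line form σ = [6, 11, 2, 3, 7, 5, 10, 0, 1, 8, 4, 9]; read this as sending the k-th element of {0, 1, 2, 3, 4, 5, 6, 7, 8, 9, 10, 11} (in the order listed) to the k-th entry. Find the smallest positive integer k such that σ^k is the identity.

20

Decomposing into disjoint cycles gives cycle lengths 5, 4, 1, 1, 1.
The order is lcm(5, 4) = 20.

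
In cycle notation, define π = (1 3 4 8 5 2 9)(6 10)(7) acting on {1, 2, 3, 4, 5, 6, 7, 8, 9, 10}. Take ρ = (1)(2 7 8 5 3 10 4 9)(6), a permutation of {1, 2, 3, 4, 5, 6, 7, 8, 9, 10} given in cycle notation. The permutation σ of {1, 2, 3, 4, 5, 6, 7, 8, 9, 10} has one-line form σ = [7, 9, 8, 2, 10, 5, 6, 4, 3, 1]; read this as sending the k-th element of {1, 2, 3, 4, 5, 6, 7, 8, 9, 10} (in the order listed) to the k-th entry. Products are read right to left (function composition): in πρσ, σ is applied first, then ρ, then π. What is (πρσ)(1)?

5

Apply the permutations in order: σ(1) = 7, then ρ(7) = 8, then π(8) = 5. So (πρσ)(1) = 5.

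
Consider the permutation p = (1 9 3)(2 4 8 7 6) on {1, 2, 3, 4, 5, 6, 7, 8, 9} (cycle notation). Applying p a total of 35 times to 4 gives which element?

4

4 lies in the 5-cycle (2 4 8 7 6).
On a 5-cycle, p^5 is the identity, so p^35 = p^0 there (35 ≡ 0 mod 5).
So p^35(4) = 4.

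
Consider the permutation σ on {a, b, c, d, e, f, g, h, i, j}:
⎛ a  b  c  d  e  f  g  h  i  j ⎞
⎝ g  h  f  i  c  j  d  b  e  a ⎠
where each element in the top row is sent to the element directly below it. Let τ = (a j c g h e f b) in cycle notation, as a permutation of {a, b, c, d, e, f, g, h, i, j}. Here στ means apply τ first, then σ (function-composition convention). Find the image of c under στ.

d

τ(c) = g, then σ(g) = d; composing gives (στ)(c) = d.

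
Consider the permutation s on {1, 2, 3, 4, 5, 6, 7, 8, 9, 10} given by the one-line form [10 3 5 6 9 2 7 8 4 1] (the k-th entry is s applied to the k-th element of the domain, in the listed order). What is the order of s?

Writing s as disjoint cycles, the cycle lengths are 6, 2, 1, 1.
Since disjoint cycles commute, ord(s) = lcm(6, 2) = 6.

6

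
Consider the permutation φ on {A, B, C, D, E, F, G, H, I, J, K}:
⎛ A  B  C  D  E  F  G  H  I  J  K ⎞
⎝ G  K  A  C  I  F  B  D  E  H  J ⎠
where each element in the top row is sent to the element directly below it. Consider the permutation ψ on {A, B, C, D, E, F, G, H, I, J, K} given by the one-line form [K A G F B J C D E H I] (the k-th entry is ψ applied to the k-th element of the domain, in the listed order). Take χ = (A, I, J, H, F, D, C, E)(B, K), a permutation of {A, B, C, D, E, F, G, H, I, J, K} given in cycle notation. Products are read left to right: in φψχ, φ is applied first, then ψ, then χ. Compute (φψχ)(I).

(φψχ)(I) = χ(ψ(φ(I))). φ(I) = E, then ψ(E) = B, then χ(B) = K, so the result is K.

K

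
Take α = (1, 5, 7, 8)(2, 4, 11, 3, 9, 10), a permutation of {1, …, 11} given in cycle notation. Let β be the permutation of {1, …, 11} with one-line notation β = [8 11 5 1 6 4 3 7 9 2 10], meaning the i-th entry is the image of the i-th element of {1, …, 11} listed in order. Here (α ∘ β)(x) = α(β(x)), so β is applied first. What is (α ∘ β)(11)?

First apply β: β(11) = 10, then α(10) = 2. Thus (α ∘ β)(11) = 2.

2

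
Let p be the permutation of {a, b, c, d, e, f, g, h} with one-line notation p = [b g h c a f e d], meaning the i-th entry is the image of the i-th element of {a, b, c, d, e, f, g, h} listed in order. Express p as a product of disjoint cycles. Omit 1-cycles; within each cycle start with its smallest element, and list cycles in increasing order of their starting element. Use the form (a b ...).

(a b g e)(c h d)

Start at a and follow images: a → b → g → e → a, giving the cycle (a b g e).
Repeating from the next unused element and collecting all non-trivial cycles gives (a b g e)(c h d).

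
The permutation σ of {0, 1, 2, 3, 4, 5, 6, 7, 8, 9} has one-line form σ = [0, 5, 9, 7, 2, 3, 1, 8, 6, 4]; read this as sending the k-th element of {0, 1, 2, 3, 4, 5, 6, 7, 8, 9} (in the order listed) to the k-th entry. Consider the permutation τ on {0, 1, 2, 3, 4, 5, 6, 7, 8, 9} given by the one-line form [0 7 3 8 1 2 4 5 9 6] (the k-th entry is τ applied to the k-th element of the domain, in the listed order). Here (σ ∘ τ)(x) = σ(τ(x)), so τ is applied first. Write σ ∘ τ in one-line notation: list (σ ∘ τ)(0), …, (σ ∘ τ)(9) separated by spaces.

0 8 7 6 5 9 2 3 4 1

(σ ∘ τ)(x) = σ(τ(x)). Computing each image: σ(τ(0)) = σ(0) = 0, σ(τ(1)) = σ(7) = 8, σ(τ(2)) = σ(3) = 7, σ(τ(3)) = σ(8) = 6, σ(τ(4)) = σ(1) = 5, σ(τ(5)) = σ(2) = 9, σ(τ(6)) = σ(4) = 2, σ(τ(7)) = σ(5) = 3, σ(τ(8)) = σ(9) = 4, σ(τ(9)) = σ(6) = 1.
Hence σ ∘ τ = [0 8 7 6 5 9 2 3 4 1].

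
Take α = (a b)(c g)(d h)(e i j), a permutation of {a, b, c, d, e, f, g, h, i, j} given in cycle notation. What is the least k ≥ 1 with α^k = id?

The disjoint cycles have lengths 3, 2, 2, 2, 1.
Since disjoint cycles commute, ord(α) = lcm(3, 2, 2, 2) = 6.

6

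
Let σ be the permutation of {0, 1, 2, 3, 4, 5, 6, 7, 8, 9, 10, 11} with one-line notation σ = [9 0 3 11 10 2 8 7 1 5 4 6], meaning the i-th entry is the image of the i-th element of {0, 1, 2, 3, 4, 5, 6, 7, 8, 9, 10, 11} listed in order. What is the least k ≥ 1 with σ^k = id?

The disjoint-cycle form of σ has cycle lengths 9, 2, 1.
The order of σ is the least common multiple of its cycle lengths: lcm(9, 2) = 18.

18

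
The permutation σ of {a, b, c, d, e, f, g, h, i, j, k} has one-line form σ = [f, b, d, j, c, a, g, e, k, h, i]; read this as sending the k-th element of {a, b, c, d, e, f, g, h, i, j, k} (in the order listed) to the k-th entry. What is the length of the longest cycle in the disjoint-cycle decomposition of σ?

Decomposing into disjoint cycles gives (a, f)(c, d, j, h, e)(i, k); the longest has length 5.

5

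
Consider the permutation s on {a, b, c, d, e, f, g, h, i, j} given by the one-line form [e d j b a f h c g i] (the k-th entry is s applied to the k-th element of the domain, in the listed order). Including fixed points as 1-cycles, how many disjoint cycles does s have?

4

The cycle decomposition is (a e)(b d)(c j i g h)(f), which has 4 cycles (counting 1-cycles).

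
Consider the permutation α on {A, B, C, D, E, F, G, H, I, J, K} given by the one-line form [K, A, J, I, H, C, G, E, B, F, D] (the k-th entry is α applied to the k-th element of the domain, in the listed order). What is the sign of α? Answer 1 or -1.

-1

In disjoint-cycle form the cycle lengths are 5, 3, 2, 1.
A cycle is odd iff its length is even; α has 1 even-length cycle, so sgn(α) = (−1)^1 and α is odd.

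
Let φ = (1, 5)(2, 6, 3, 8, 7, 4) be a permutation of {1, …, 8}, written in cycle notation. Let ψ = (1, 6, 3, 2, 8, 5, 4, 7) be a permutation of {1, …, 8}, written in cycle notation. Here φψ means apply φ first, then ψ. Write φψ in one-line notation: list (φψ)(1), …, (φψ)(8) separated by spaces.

4 3 5 8 6 2 7 1

(φψ)(x) = ψ(φ(x)). Computing each image: ψ(φ(1)) = ψ(5) = 4, ψ(φ(2)) = ψ(6) = 3, ψ(φ(3)) = ψ(8) = 5, ψ(φ(4)) = ψ(2) = 8, ψ(φ(5)) = ψ(1) = 6, ψ(φ(6)) = ψ(3) = 2, ψ(φ(7)) = ψ(4) = 7, ψ(φ(8)) = ψ(7) = 1.
Hence φψ = [4 3 5 8 6 2 7 1].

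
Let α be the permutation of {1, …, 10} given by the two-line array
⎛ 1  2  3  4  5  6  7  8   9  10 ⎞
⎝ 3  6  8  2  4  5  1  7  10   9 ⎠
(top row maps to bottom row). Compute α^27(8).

Tracing 8 → 7 → … returns to 8 after 4 steps, so 8 lies in a 4-cycle (1, 3, 8, 7).
Powers repeat with period 4 on this cycle, and 27 mod 4 = 3, so α^27(8) = α^3(8).
Stepping 3 places around the cycle: 8 → 7 → 1 → 3.

3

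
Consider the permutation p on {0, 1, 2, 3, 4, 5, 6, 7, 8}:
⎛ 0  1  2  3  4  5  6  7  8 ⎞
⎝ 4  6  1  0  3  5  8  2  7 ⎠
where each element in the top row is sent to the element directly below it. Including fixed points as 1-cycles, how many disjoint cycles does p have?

3

The cycle decomposition is (0 4 3)(1 6 8 7 2)(5), which has 3 cycles (counting 1-cycles).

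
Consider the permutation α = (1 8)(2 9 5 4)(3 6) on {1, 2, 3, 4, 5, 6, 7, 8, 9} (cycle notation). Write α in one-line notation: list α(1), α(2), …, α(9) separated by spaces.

Reading each image from the cycles: 1↦8, 2↦9, 3↦6, 4↦2, 5↦4, 6↦3, 7↦7, 8↦1, 9↦5.
So the one-line form is 8 9 6 2 4 3 7 1 5.

8 9 6 2 4 3 7 1 5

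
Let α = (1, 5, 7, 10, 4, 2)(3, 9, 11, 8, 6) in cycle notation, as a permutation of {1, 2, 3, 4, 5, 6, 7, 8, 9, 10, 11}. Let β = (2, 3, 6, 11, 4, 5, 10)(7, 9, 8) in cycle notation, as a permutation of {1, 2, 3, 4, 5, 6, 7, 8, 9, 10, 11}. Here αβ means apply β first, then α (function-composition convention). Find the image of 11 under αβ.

2

β(11) = 4, then α(4) = 2; composing gives (αβ)(11) = 2.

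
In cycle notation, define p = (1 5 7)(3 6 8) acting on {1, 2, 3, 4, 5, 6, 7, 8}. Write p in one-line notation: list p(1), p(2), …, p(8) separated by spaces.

5 2 6 4 7 8 1 3

Each element maps to the next entry in its cycle (wrapping to the front): 1↦5, 2↦2, 3↦6, 4↦4, 5↦7, 6↦8, 7↦1, 8↦3.
So the one-line form is 5 2 6 4 7 8 1 3.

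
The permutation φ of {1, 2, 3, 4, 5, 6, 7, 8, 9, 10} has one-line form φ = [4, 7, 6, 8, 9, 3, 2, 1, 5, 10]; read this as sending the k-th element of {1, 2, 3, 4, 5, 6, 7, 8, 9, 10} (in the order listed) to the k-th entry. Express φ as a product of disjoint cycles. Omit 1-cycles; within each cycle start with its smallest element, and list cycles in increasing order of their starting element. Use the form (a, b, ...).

Iterating φ from 1 gives 1 → 4 → 8 → 1; that is the 3-cycle (1, 4, 8).
Continuing from each remaining unvisited element yields (1, 4, 8)(2, 7)(3, 6)(5, 9).

(1, 4, 8)(2, 7)(3, 6)(5, 9)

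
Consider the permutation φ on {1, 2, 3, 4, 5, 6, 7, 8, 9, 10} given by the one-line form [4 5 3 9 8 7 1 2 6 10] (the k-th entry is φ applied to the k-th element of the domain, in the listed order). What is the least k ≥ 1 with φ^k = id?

Writing φ as disjoint cycles, the cycle lengths are 5, 3, 1, 1.
Since disjoint cycles commute, ord(φ) = lcm(5, 3) = 15.

15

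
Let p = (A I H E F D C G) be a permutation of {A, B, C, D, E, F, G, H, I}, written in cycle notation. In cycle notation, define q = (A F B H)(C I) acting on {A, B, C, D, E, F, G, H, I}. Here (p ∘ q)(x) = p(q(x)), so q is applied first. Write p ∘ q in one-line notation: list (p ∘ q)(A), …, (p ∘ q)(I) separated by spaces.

(p ∘ q)(x) = p(q(x)). Computing each image: p(q(A)) = p(F) = D, p(q(B)) = p(H) = E, p(q(C)) = p(I) = H, p(q(D)) = p(D) = C, p(q(E)) = p(E) = F, p(q(F)) = p(B) = B, p(q(G)) = p(G) = A, p(q(H)) = p(A) = I, p(q(I)) = p(C) = G.
Hence p ∘ q = [D E H C F B A I G].

D E H C F B A I G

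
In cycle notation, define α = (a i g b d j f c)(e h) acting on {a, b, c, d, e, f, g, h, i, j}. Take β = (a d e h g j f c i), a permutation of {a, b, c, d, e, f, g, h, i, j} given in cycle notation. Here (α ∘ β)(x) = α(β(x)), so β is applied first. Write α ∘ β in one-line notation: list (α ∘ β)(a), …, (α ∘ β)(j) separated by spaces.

j d g h e a f b i c

(α ∘ β)(x) = α(β(x)). Computing each image: α(β(a)) = α(d) = j, α(β(b)) = α(b) = d, α(β(c)) = α(i) = g, α(β(d)) = α(e) = h, α(β(e)) = α(h) = e, α(β(f)) = α(c) = a, α(β(g)) = α(j) = f, α(β(h)) = α(g) = b, α(β(i)) = α(a) = i, α(β(j)) = α(f) = c.
Hence α ∘ β = [j d g h e a f b i c].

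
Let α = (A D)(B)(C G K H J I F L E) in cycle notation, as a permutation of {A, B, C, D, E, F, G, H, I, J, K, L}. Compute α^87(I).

K

I lies in the 9-cycle (C G K H J I F L E).
Powers repeat with period 9 on this cycle, and 87 mod 9 = 6, so α^87(I) = α^6(I).
Advancing 6 steps from I: I → F → L → E → C → G → K.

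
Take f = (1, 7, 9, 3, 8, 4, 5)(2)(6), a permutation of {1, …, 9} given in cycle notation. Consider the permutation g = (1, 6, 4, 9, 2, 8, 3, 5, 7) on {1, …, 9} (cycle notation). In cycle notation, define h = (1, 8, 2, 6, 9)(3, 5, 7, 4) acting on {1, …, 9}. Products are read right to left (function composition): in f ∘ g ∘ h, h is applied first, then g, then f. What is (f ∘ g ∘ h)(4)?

(f ∘ g ∘ h)(4) = f(g(h(4))). h(4) = 3, then g(3) = 5, then f(5) = 1, so the result is 1.

1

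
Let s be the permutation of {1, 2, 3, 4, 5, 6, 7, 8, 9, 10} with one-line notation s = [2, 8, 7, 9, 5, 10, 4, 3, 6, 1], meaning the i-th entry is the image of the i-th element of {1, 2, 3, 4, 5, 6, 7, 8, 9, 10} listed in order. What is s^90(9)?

Tracing 9 → 6 → … returns to 9 after 9 steps, so 9 lies in a 9-cycle (1, 2, 8, 3, 7, 4, 9, 6, 10).
Since the cycle has length 9, s^90 acts on it the same as s^0 (90 mod 9 = 0).
So s^90(9) = 9.

9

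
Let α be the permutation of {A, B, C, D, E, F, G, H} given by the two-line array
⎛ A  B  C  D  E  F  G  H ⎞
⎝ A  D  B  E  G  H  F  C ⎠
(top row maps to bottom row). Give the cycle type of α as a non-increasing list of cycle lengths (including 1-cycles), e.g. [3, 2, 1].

[7, 1]

The disjoint cycles are (A)(B, D, E, G, F, H, C), with lengths 7, 1 in non-increasing order.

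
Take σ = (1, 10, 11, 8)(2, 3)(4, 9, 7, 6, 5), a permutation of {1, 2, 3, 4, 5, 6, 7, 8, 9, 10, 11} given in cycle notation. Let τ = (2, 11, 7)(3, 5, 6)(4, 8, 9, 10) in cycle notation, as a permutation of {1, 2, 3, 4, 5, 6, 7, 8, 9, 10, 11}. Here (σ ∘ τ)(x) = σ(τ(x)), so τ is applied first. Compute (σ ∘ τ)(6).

2

(σ ∘ τ)(6) = σ(τ(6)). τ(6) = 3, then σ(3) = 2. So (σ ∘ τ)(6) = 2.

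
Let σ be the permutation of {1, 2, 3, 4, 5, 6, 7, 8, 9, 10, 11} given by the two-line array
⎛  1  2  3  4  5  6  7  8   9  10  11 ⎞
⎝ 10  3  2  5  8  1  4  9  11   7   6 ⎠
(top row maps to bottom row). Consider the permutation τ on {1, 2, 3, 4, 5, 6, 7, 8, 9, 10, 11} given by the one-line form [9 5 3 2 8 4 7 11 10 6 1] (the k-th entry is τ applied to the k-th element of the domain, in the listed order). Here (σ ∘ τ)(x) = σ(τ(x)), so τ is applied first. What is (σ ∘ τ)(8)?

τ(8) = 11, then σ(11) = 6; composing gives (σ ∘ τ)(8) = 6.

6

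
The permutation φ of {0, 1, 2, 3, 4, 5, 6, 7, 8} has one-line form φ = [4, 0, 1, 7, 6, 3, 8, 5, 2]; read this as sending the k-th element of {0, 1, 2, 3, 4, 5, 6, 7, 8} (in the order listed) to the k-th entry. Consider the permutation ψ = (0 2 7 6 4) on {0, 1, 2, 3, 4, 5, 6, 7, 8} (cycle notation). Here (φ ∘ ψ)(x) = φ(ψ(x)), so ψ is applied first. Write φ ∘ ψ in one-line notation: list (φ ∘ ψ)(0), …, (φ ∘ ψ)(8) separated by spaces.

For each element, apply ψ then φ: 0 → 2 → 1; 1 → 1 → 0; 2 → 7 → 5; 3 → 3 → 7; 4 → 0 → 4; 5 → 5 → 3; 6 → 4 → 6; 7 → 6 → 8; 8 → 8 → 2.
So φ ∘ ψ in one-line form is 1 0 5 7 4 3 6 8 2.

1 0 5 7 4 3 6 8 2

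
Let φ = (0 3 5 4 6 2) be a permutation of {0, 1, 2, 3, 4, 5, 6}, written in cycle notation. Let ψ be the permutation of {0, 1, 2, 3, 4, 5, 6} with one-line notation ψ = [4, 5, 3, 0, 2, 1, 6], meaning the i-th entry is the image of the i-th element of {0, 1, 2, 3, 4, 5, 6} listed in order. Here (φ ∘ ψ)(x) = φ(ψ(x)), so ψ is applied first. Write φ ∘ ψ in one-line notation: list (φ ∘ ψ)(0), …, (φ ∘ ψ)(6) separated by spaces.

(φ ∘ ψ)(x) = φ(ψ(x)). Computing each image: φ(ψ(0)) = φ(4) = 6, φ(ψ(1)) = φ(5) = 4, φ(ψ(2)) = φ(3) = 5, φ(ψ(3)) = φ(0) = 3, φ(ψ(4)) = φ(2) = 0, φ(ψ(5)) = φ(1) = 1, φ(ψ(6)) = φ(6) = 2.
Hence φ ∘ ψ = [6 4 5 3 0 1 2].

6 4 5 3 0 1 2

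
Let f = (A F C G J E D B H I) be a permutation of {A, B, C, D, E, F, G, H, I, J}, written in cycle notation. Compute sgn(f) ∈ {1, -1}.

-1

The cycle lengths are 10.
A cycle of length ℓ contributes ℓ−1 transpositions, so f is a product of 9 transpositions — odd.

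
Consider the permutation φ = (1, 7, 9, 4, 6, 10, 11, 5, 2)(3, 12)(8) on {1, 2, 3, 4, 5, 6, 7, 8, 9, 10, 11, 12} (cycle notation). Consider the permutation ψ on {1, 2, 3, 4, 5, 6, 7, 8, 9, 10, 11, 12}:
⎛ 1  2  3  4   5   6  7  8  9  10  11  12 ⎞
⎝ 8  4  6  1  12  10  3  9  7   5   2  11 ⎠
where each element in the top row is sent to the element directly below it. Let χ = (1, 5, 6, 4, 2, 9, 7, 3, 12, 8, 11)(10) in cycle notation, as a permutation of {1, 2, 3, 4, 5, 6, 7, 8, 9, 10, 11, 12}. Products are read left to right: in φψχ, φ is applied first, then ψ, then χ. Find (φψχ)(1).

12

Apply the permutations in order: φ(1) = 7, then ψ(7) = 3, then χ(3) = 12. So (φψχ)(1) = 12.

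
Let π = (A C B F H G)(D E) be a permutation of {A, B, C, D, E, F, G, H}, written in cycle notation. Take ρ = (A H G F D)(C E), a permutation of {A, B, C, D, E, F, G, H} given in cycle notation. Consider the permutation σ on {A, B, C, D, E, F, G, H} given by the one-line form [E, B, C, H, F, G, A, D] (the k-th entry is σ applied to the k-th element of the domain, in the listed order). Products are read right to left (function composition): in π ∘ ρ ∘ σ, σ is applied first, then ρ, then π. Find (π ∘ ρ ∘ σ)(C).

Apply the permutations in order: σ(C) = C, then ρ(C) = E, then π(E) = D. So (π ∘ ρ ∘ σ)(C) = D.

D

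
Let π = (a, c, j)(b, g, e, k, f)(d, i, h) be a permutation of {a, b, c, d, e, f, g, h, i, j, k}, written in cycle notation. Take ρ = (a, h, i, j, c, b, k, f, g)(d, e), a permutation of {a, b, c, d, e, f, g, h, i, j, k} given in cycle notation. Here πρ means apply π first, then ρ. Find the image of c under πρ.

First apply π: π(c) = j, then ρ(j) = c. Thus (πρ)(c) = c.

c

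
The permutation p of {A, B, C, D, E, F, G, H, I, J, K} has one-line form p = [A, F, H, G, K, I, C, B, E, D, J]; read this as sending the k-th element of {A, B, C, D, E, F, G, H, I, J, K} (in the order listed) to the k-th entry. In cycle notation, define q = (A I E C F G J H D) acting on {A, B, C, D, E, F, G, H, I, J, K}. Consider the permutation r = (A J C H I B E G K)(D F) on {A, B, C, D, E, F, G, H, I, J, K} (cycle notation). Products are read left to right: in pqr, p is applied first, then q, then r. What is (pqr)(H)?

Apply the permutations in order: p(H) = B, then q(B) = B, then r(B) = E. So (pqr)(H) = E.

E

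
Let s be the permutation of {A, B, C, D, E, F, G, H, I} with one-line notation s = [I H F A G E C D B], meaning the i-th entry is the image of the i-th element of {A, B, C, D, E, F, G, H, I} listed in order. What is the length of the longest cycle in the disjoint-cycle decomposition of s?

Decomposing into disjoint cycles gives (A, I, B, H, D)(C, F, E, G); the longest has length 5.

5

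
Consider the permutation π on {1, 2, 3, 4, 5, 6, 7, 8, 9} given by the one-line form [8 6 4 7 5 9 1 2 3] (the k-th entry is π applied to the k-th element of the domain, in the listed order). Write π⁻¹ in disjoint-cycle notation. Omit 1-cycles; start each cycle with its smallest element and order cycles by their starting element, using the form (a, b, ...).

First write π in disjoint cycles: (1, 8, 2, 6, 9, 3, 4, 7).
Reversing each cycle (and rotating so the smallest element leads) gives π⁻¹ = (1, 7, 4, 3, 9, 6, 2, 8).

(1, 7, 4, 3, 9, 6, 2, 8)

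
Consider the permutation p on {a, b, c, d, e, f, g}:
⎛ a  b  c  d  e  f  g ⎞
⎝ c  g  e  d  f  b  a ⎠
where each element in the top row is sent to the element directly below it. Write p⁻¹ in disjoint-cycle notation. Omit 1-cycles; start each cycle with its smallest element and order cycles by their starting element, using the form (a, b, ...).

The cycle decomposition of p is (a, c, e, f, b, g).
Reversing each cycle (and rotating so the smallest element leads) gives p⁻¹ = (a, g, b, f, e, c).

(a, g, b, f, e, c)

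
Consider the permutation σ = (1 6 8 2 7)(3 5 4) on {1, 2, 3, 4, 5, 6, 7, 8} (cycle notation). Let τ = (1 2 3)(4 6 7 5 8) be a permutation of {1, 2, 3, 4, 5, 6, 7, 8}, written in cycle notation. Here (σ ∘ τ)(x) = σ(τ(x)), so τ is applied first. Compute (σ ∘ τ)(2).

5

(σ ∘ τ)(2) = σ(τ(2)). τ(2) = 3, then σ(3) = 5. So (σ ∘ τ)(2) = 5.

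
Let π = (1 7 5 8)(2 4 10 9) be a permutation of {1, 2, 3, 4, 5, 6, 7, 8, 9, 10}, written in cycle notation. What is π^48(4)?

4 lies in the 4-cycle (2 4 10 9).
Since the cycle has length 4, π^48 acts on it the same as π^0 (48 mod 4 = 0).
So π^48(4) = 4.

4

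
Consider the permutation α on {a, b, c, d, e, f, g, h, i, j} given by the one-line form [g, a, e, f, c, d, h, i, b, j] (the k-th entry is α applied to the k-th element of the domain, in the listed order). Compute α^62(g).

Tracing g → h → … returns to g after 5 steps, so g lies in a 5-cycle (a, g, h, i, b).
Since the cycle has length 5, α^62 acts on it the same as α^2 (62 mod 5 = 2).
Advancing 2 steps from g: g → h → i.

i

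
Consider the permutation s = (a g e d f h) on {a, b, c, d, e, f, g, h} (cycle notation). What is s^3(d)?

d lies in the 6-cycle (a g e d f h).
Stepping 3 places around the cycle: d → f → h → a.

a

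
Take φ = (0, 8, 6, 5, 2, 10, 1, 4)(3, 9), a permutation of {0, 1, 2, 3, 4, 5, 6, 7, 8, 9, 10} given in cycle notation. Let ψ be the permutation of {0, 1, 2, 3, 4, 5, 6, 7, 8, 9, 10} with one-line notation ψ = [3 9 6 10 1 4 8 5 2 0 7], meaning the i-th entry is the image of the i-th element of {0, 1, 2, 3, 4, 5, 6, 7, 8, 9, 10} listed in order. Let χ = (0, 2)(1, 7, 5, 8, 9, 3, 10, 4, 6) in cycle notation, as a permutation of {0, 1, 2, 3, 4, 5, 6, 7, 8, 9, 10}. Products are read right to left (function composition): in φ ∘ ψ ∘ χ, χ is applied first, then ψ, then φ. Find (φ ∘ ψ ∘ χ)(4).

(φ ∘ ψ ∘ χ)(4) = φ(ψ(χ(4))). χ(4) = 6, then ψ(6) = 8, then φ(8) = 6, so the result is 6.

6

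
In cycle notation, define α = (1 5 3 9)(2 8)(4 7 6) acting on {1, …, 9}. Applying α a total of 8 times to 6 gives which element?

6 lies in the 3-cycle (4 7 6).
Since the cycle has length 3, α^8 acts on it the same as α^2 (8 mod 3 = 2).
Stepping 2 places around the cycle: 6 → 4 → 7.

7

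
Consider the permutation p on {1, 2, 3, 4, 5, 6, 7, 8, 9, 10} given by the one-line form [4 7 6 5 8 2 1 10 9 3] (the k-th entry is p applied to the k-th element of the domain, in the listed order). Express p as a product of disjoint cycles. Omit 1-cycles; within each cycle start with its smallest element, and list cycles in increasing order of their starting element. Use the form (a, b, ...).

(1, 4, 5, 8, 10, 3, 6, 2, 7)

Start at 1 and follow images: 1 → 4 → 5 → 8 → 10 → 3 → 6 → 2 → 7 → 1, giving the cycle (1, 4, 5, 8, 10, 3, 6, 2, 7).
Continuing from each remaining unvisited element yields (1, 4, 5, 8, 10, 3, 6, 2, 7).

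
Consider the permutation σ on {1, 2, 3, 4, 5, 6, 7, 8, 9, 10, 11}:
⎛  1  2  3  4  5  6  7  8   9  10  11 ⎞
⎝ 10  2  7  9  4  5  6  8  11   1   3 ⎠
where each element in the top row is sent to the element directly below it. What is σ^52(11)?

6

Tracing 11 → 3 → … returns to 11 after 7 steps, so 11 lies in a 7-cycle (3 7 6 5 4 9 11).
On a 7-cycle, σ^7 is the identity, so σ^52 = σ^3 there (52 ≡ 3 mod 7).
Stepping 3 places around the cycle: 11 → 3 → 7 → 6.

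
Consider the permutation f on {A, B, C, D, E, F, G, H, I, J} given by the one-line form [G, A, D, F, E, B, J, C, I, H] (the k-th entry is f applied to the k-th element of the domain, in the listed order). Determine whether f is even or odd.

odd

In disjoint-cycle form the cycle lengths are 8, 1, 1.
A cycle of length ℓ contributes ℓ−1 transpositions, so f is a product of 7 transpositions — odd.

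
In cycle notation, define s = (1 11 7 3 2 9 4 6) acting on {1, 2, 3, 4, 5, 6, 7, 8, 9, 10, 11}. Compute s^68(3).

6

3 lies in the 8-cycle (1 11 7 3 2 9 4 6).
Since the cycle has length 8, s^68 acts on it the same as s^4 (68 mod 8 = 4).
Advancing 4 steps from 3: 3 → 2 → 9 → 4 → 6.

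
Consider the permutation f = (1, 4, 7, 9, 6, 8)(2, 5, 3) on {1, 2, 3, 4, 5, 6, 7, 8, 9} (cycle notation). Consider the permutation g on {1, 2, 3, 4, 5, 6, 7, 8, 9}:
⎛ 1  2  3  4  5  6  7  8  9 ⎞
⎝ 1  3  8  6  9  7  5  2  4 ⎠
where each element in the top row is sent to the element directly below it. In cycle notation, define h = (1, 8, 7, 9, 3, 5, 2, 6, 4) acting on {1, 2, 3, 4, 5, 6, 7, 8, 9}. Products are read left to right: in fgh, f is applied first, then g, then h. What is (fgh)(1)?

4

Apply the permutations in order: f(1) = 4, then g(4) = 6, then h(6) = 4. So (fgh)(1) = 4.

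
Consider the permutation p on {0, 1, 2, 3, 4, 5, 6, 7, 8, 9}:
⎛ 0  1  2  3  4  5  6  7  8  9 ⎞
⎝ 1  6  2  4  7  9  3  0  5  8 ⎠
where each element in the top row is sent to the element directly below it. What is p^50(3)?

7

Tracing 3 → 4 → … returns to 3 after 6 steps, so 3 lies in a 6-cycle (0, 1, 6, 3, 4, 7).
Since the cycle has length 6, p^50 acts on it the same as p^2 (50 mod 6 = 2).
Advancing 2 steps from 3: 3 → 4 → 7.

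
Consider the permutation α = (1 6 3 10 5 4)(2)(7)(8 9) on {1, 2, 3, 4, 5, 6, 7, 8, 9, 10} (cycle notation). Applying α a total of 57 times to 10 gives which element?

10 lies in the 6-cycle (1 6 3 10 5 4).
Powers repeat with period 6 on this cycle, and 57 mod 6 = 3, so α^57(10) = α^3(10).
Advancing 3 steps from 10: 10 → 5 → 4 → 1.

1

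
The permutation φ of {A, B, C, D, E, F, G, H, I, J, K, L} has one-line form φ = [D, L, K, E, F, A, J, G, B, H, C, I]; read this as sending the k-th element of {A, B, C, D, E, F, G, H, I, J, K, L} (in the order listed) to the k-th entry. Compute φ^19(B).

L

Tracing B → L → … returns to B after 3 steps, so B lies in a 3-cycle (B, L, I).
Powers repeat with period 3 on this cycle, and 19 mod 3 = 1, so φ^19(B) = φ^1(B).
Advancing 1 step from B: B → L.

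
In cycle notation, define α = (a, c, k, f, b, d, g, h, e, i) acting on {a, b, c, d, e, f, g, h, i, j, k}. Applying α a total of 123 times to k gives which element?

d

k lies in the 10-cycle (a, c, k, f, b, d, g, h, e, i).
On a 10-cycle, α^10 is the identity, so α^123 = α^3 there (123 ≡ 3 mod 10).
Advancing 3 steps from k: k → f → b → d.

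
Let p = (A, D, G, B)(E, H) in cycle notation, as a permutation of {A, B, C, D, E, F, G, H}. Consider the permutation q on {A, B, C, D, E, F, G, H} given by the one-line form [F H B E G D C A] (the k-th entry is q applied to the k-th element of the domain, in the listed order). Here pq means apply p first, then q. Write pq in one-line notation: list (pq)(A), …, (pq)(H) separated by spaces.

E F B C A D H G

(pq)(x) = q(p(x)). Computing each image: q(p(A)) = q(D) = E, q(p(B)) = q(A) = F, q(p(C)) = q(C) = B, q(p(D)) = q(G) = C, q(p(E)) = q(H) = A, q(p(F)) = q(F) = D, q(p(G)) = q(B) = H, q(p(H)) = q(E) = G.
Hence pq = [E F B C A D H G].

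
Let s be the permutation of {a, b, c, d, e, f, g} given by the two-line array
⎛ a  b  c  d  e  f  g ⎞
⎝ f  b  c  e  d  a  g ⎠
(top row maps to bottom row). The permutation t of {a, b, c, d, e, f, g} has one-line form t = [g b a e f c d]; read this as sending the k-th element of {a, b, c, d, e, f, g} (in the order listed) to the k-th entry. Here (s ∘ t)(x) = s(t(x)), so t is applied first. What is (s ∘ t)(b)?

First apply t: t(b) = b, then s(b) = b. Thus (s ∘ t)(b) = b.

b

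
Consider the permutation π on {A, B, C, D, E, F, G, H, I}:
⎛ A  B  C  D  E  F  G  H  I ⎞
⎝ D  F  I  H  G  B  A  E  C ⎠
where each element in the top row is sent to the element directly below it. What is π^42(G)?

D

Tracing G → A → … returns to G after 5 steps, so G lies in a 5-cycle (A D H E G).
Since the cycle has length 5, π^42 acts on it the same as π^2 (42 mod 5 = 2).
Stepping 2 places around the cycle: G → A → D.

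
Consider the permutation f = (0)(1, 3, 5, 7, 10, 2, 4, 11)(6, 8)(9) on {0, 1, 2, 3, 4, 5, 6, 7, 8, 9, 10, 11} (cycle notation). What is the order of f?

8

The cycle type of f is (8, 2, 1, 1).
The order is lcm(8, 2) = 8.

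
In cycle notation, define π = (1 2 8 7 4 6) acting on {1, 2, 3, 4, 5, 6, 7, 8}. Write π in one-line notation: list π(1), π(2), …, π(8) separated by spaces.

2 8 3 6 5 1 4 7

Reading each image from the cycles: 1→2, 2→8, 3→3, 4→6, 5→5, 6→1, 7→4, 8→7.
So the one-line form is 2 8 3 6 5 1 4 7.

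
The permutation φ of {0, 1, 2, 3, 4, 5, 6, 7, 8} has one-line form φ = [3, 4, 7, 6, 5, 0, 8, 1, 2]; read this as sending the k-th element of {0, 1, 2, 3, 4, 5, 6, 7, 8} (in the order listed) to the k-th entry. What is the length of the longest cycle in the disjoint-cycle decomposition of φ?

Decomposing into disjoint cycles gives (0, 3, 6, 8, 2, 7, 1, 4, 5); the longest has length 9.

9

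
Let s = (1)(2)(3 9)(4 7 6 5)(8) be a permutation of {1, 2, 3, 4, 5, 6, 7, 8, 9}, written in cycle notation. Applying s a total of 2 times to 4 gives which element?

4 lies in the 4-cycle (4 7 6 5).
Advancing 2 steps from 4: 4 → 7 → 6.

6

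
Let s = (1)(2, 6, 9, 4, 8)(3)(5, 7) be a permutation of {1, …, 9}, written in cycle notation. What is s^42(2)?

9

2 lies in the 5-cycle (2, 6, 9, 4, 8).
Powers repeat with period 5 on this cycle, and 42 mod 5 = 2, so s^42(2) = s^2(2).
Advancing 2 steps from 2: 2 → 6 → 9.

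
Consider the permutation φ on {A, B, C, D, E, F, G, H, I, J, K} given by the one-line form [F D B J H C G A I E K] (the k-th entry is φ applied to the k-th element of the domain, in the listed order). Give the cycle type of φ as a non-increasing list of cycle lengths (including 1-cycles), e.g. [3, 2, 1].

[8, 1, 1, 1]

The disjoint cycles are (A, F, C, B, D, J, E, H)(G)(I)(K), with lengths 8, 1, 1, 1 in non-increasing order.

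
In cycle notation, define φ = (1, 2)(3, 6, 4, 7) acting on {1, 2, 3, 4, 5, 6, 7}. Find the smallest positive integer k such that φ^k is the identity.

4

The cycle type of φ is (4, 2, 1).
The order is lcm(4, 2) = 4.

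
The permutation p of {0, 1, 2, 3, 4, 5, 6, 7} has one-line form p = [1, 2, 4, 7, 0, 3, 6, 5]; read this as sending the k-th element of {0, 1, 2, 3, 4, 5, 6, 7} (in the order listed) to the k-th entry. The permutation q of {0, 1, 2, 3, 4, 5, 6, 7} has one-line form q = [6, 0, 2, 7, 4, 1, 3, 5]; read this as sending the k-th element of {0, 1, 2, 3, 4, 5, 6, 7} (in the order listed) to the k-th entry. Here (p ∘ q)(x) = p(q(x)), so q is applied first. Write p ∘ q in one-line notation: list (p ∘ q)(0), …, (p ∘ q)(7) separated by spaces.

6 1 4 5 0 2 7 3

(p ∘ q)(x) = p(q(x)). Computing each image: p(q(0)) = p(6) = 6, p(q(1)) = p(0) = 1, p(q(2)) = p(2) = 4, p(q(3)) = p(7) = 5, p(q(4)) = p(4) = 0, p(q(5)) = p(1) = 2, p(q(6)) = p(3) = 7, p(q(7)) = p(5) = 3.
Hence p ∘ q = [6 1 4 5 0 2 7 3].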